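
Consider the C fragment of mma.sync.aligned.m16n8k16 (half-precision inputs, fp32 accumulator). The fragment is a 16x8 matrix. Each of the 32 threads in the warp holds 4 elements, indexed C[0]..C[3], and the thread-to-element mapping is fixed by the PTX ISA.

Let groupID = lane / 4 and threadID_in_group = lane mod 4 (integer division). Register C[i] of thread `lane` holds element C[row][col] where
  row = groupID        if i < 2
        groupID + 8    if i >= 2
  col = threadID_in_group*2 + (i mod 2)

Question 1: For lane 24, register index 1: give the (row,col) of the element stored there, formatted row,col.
lane 24: grp=6 (24/4), tig=0 (24%4)
i=1: r=6+0=6, c=0*2+1=1

6,1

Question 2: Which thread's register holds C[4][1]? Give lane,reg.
16,1

r: 4->gid=4,r8=0  c: 1->tid=0,i&1=1
L=4*4+0=16  i=0*2+1=1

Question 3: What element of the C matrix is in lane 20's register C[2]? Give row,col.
lane 20->20/4=5, 20 mod 4=0
i=2  r:5+8->13  c:2·0+0->0

13,0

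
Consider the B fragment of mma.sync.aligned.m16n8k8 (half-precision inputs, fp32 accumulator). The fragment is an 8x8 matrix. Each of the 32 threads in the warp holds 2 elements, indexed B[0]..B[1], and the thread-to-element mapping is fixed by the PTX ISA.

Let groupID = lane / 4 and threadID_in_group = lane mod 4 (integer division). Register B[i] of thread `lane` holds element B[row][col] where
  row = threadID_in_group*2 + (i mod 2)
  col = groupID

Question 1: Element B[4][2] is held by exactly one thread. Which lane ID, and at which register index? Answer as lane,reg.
10,0

c=2->g=2  r=4->t=2,b0=0
L=2*4+2=10  i=0=0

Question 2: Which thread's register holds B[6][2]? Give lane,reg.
11,0

c=2->g=2  r=6->t=3,b0=0
L=2*4+3=11  i=0=0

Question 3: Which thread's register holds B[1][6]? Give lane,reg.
c=6→G=6  r=1→T=0,p=1
L=6*4+0=24  i=1=1

24,1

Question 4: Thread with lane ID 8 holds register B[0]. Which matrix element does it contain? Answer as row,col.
lane 8⇒8/4=2, 8 mod 4=0
i=0  r:2·0+0⇒0  c:2

0,2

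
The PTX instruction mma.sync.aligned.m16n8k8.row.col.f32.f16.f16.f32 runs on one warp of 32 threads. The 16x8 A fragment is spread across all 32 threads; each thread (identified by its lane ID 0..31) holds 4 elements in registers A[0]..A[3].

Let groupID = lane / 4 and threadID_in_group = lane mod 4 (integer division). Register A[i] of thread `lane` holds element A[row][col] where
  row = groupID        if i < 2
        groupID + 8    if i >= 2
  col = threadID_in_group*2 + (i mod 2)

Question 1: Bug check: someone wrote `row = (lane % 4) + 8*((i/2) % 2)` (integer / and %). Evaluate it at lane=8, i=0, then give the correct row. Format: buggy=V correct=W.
`(lane % 4) + 8*((i/2) % 2)`[8,0]->0
lane 8->8/4=2, 8 mod 4=0
i=0  r:2+0->2  c:2·0+0->0
row: 0 vs 2

buggy=0 correct=2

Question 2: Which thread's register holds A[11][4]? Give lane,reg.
r:11=>grp=3,rB=1  c:4=>tig=2,lo=0
L=3*4+2=14  i=1*2+0=2

14,2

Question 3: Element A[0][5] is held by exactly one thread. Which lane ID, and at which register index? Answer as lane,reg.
r: 0->gid=0,r8=0  c: 5->tid=2,i&1=1
L=0*4+2=2  i=0*2+1=1

2,1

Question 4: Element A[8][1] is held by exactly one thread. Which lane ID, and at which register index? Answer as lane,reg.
0,3

r=8->g=0,rb=1  c=1->t=0,b0=1
L=0*4+0=0  i=1*2+1=3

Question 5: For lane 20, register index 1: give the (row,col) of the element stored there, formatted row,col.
20: gr=5,th=0
[1] (5+0,0*2+1) = (5,1)

5,1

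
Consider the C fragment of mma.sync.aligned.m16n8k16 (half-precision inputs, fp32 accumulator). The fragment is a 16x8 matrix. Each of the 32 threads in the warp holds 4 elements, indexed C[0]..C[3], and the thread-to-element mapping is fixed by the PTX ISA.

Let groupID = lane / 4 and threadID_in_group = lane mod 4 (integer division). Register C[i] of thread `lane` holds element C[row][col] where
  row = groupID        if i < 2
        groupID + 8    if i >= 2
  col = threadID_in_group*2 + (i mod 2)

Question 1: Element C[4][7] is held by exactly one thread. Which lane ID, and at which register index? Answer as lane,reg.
19,1

r:4=>grp=4,rB=0  c:7=>tig=3,lo=1
L=4*4+3=19  i=0*2+1=1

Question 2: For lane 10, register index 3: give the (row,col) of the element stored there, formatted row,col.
10,5

lane 10: gr=2 (10/4), th=2 (10%4)
i=3: r=2+8=10, c=2*2+1=5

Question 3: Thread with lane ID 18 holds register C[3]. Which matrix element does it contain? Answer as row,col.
18: gr=4,th=2
[3] (4+8,2*2+1) = (12,5)

12,5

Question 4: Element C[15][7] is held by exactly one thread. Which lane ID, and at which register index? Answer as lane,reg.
r=15->g=7,rb=1  c=7->t=3,b0=1
L=7*4+3=31  i=1*2+1=3

31,3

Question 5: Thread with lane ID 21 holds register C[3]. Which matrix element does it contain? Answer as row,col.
13,3

lane 21: gid=5 (21/4), tid=1 (21%4)
i=3: r=5+8=13, c=1*2+1=3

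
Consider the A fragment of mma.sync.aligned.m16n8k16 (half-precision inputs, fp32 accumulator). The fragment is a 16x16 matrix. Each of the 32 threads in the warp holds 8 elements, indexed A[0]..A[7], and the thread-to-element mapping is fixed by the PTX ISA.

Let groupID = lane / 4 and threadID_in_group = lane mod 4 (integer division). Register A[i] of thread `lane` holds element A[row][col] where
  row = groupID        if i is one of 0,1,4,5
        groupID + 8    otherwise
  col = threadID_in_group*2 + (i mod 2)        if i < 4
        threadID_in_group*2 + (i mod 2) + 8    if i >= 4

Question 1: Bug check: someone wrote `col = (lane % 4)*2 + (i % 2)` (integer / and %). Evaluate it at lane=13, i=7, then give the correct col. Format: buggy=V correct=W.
`(lane % 4)*2 + (i % 2)`[13,7]->3
13: gid=3,tid=1
[7] (3+8,1*2+1+8) = (11,11)
col: 3 vs 11

buggy=3 correct=11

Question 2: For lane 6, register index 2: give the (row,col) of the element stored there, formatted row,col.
9,4

L=6→G=6>>2=1, T=6&3=2
[2]→row 1+8=9  col 2·2+0+0=4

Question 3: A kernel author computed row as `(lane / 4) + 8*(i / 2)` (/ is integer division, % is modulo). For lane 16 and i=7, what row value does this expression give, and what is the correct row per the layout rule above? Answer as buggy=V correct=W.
`(lane / 4) + 8*(i / 2)`[16,7]→28
16: G=4,T=0
[7] (4+8,0*2+1+8) = (12,9)
row: 28 vs 12

buggy=28 correct=12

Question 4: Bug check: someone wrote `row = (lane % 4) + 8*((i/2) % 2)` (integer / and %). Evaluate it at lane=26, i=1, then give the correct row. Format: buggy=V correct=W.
buggy=2 correct=6

`(lane % 4) + 8*((i/2) % 2)`[26,1]→2
26: G=6,T=2
[1] (6+0,2*2+1+0) = (6,5)
row: 2 vs 6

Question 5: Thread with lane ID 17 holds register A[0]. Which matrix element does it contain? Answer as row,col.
lane 17: G=4 (17/4), T=1 (17%4)
i=0: r=4+0=4, c=1*2+0+0=2

4,2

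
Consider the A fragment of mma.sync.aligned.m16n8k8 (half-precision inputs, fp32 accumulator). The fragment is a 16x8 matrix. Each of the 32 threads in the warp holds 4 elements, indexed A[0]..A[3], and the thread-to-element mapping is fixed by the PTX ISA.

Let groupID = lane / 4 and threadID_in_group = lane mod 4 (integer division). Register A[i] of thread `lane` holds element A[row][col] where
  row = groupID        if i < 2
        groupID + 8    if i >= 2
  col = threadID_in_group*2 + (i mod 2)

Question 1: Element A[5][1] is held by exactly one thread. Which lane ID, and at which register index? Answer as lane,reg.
20,1

r:5=>grp=5,rB=0  c:1=>tig=0,lo=1
L=5*4+0=20  i=0*2+1=1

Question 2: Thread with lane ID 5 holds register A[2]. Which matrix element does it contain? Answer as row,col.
9,2

lane 5: gr=1 (5/4), th=1 (5%4)
i=2: r=1+8=9, c=1*2+0=2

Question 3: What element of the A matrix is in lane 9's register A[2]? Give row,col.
10,2

lane 9->9/4=2, 9 mod 4=1
i=2  r:2+8->10  c:2·1+0->2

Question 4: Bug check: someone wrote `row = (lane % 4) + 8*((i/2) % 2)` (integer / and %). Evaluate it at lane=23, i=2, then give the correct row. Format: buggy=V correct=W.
buggy=11 correct=13

`(lane % 4) + 8*((i/2) % 2)`[23,2]→11
23: G=5,T=3
[2] (5+8,3*2+0) = (13,6)
row: 11 vs 13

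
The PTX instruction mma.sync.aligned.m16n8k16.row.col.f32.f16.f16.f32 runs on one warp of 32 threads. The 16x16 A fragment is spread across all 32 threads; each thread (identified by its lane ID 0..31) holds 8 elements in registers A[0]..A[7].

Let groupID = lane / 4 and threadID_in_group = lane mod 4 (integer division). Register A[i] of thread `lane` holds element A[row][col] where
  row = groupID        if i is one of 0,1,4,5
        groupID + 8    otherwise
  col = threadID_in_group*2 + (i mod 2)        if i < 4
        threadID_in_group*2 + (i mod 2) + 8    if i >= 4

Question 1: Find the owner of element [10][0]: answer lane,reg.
r: 10->gid=2,r8=1  c: 0->c8=0,tid=0,i&1=0
L=2*4+0=8  i=0*4+1*2+0=2

8,2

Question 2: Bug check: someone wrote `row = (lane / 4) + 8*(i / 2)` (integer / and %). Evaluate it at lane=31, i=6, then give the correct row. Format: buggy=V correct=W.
`(lane / 4) + 8*(i / 2)`[31,6]⇒31
lane 31: gr=7 (31/4), th=3 (31%4)
i=6: r=7+8=15, c=3*2+0+8=14
row: 31 vs 15

buggy=31 correct=15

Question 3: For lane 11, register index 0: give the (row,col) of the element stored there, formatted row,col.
2,6

11: gr=2,th=3
[0] (2+0,3*2+0+0) = (2,6)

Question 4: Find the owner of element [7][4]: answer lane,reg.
30,0

r=7->g=7,rb=0  c=4->cb=0,t=2,b0=0
L=7*4+2=30  i=0*4+0*2+0=0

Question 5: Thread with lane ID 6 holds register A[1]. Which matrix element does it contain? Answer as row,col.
1,5

L=6->g=6>>2=1, t=6&3=2
[1]->row 1+0=1  col 2·2+1+0=5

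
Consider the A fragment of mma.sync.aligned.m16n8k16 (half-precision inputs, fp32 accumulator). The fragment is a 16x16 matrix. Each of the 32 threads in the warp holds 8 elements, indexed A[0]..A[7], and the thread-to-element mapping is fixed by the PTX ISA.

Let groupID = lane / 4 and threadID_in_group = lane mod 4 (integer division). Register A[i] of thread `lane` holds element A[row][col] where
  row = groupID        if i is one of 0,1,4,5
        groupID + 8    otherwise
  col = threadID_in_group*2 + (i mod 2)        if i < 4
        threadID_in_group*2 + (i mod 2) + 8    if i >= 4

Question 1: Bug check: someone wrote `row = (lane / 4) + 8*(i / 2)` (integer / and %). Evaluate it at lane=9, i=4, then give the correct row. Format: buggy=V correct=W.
`(lane / 4) + 8*(i / 2)`[9,4]=>18
lane 9=>9/4=2, 9 mod 4=1
i=4  r:2+0=>2  c:2·1+0+8=>10
row: 18 vs 2

buggy=18 correct=2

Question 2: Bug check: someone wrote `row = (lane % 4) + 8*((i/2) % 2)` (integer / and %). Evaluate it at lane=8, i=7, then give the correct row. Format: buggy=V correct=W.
buggy=8 correct=10

`(lane % 4) + 8*((i/2) % 2)`[8,7]->8
lane 8: gid=2 (8/4), tid=0 (8%4)
i=7: r=2+8=10, c=0*2+1+8=9
row: 8 vs 10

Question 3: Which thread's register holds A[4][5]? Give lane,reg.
r: 4->gid=4,r8=0  c: 5->c8=0,tid=2,i&1=1
L=4*4+2=18  i=0*4+0*2+1=1

18,1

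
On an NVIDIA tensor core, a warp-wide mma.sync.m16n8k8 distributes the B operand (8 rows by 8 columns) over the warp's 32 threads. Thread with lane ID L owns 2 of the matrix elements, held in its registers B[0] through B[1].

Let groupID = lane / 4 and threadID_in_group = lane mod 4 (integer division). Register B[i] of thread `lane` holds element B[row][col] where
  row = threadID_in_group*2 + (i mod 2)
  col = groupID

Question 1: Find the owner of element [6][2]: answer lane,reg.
c=2⇒gr=2  r=6⇒th=3,odd=0
L=2*4+3=11  i=0=0

11,0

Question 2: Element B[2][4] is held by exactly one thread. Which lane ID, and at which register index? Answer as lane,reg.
c=4->g=4  r=2->t=1,b0=0
L=4*4+1=17  i=0=0

17,0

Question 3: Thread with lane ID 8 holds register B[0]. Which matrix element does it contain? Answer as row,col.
0,2

L=8→G=8>>2=2, T=8&3=0
[0]→row 0·2+0=0  col G=2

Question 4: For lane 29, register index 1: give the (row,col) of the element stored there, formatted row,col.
3,7

lane 29: g=7 (29/4), t=1 (29%4)
i=1: r=1*2+1=3, c=g=7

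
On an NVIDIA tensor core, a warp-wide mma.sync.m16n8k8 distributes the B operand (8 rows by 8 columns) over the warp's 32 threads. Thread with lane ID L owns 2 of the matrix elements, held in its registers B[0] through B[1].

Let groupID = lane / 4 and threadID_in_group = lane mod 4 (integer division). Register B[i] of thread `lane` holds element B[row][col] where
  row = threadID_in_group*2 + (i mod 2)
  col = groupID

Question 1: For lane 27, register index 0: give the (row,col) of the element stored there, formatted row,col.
lane 27→27/4=6, 27 mod 4=3
i=0  r:2·3+0→6  c:6

6,6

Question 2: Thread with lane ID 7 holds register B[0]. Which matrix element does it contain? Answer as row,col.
6,1

L=7->gid=7>>2=1, tid=7&3=3
[0]->row 3·2+0=6  col gid=1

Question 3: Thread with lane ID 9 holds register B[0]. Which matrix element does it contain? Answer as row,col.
2,2

L=9->g=9>>2=2, t=9&3=1
[0]->row 1·2+0=2  col g=2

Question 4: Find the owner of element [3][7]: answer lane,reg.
29,1

c: 7->gid=7  r: 3->tid=1,i&1=1
L=7*4+1=29  i=1=1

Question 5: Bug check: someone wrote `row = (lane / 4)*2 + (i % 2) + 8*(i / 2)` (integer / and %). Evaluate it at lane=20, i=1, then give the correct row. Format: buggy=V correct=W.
buggy=11 correct=1

`(lane / 4)*2 + (i % 2) + 8*(i / 2)`[20,1]⇒11
20: gr=5,th=0
[1] (0*2+1,5) = (1,5)
row: 11 vs 1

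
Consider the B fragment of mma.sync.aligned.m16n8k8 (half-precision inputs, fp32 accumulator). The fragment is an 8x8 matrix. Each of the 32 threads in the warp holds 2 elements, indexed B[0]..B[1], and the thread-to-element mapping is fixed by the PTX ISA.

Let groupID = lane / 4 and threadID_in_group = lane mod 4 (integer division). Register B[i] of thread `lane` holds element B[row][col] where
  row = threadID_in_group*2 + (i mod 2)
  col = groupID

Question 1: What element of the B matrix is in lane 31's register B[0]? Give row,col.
6,7

lane 31: g=7 (31/4), t=3 (31%4)
i=0: r=3*2+0=6, c=g=7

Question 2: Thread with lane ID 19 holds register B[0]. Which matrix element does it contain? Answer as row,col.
6,4

lane 19->19/4=4, 19 mod 4=3
i=0  r:2·3+0->6  c:4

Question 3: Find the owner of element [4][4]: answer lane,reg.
c=4->g=4  r=4->t=2,b0=0
L=4*4+2=18  i=0=0

18,0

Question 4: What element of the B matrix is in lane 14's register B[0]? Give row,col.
4,3

L=14⇒gr=14>>2=3, th=14&3=2
[0]⇒row 2·2+0=4  col gr=3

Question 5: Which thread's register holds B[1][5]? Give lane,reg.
20,1

c=5->g=5  r=1->t=0,b0=1
L=5*4+0=20  i=1=1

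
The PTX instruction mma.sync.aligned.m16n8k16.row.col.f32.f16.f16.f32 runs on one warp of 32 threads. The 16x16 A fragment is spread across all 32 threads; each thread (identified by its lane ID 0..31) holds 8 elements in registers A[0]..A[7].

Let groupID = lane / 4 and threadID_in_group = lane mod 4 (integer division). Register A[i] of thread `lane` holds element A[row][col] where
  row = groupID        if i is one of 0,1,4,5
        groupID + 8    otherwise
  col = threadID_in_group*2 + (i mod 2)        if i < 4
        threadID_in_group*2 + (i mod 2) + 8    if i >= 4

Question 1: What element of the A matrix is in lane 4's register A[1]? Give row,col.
4: gid=1,tid=0
[1] (1+0,0*2+1+0) = (1,1)

1,1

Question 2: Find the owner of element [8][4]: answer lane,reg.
2,2

r=8⇒gr=0,Rb=1  c=4⇒Cb=0,th=2,odd=0
L=0*4+2=2  i=0*4+1*2+0=2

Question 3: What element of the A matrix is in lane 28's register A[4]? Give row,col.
lane 28->28/4=7, 28 mod 4=0
i=4  r:7+0->7  c:2·0+0+8->8

7,8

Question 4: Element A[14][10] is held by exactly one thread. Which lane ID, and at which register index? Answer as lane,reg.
r=14→G=6,rhi=1  c=10→chi=1,T=1,p=0
L=6*4+1=25  i=1*4+1*2+0=6

25,6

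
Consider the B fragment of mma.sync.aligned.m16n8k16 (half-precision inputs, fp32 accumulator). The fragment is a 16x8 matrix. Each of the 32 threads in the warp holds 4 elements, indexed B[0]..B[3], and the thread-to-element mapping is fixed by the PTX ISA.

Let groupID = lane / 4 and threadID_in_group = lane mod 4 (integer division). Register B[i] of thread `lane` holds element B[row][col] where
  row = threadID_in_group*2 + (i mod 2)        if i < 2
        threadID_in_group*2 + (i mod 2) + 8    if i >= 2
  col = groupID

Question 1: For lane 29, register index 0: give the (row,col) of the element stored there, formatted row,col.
2,7

lane 29⇒29/4=7, 29 mod 4=1
i=0  r:2·1+0+0⇒2  c:7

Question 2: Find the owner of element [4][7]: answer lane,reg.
30,0

c=7⇒gr=7  r=4⇒Rb=0,th=2,odd=0
L=7*4+2=30  i=0*2+0=0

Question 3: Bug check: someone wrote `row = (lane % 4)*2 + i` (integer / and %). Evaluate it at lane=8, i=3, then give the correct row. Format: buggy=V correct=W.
buggy=3 correct=9

`(lane % 4)*2 + i`[8,3]->3
lane 8->8/4=2, 8 mod 4=0
i=3  r:2·0+1+8->9  c:2
row: 3 vs 9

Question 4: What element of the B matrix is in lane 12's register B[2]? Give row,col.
8,3

L=12⇒gr=12>>2=3, th=12&3=0
[2]⇒row 0·2+0+8=8  col gr=3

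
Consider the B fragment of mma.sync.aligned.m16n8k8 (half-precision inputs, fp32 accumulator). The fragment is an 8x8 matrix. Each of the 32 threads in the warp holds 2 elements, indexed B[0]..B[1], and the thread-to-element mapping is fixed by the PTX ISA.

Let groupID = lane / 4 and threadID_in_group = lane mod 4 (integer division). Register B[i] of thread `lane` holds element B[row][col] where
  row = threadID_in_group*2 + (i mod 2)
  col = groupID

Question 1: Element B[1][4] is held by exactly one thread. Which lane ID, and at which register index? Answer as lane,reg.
c: 4->gid=4  r: 1->tid=0,i&1=1
L=4*4+0=16  i=1=1

16,1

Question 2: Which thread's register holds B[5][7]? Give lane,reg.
c: 7->gid=7  r: 5->tid=2,i&1=1
L=7*4+2=30  i=1=1

30,1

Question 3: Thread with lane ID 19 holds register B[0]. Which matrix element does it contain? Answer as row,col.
6,4

L=19→G=19>>2=4, T=19&3=3
[0]→row 3·2+0=6  col G=4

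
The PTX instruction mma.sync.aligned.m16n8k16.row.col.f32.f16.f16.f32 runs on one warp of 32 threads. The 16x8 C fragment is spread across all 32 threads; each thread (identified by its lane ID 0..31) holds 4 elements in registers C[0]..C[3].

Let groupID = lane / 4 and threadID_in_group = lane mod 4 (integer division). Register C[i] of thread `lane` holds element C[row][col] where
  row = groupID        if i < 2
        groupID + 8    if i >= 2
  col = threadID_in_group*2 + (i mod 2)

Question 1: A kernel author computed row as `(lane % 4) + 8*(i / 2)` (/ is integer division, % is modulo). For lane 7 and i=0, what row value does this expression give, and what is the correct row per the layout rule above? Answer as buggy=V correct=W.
`(lane % 4) + 8*(i / 2)`[7,0]->3
7: gid=1,tid=3
[0] (1+0,3*2+0) = (1,6)
row: 3 vs 1

buggy=3 correct=1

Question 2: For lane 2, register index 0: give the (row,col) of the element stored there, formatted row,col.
lane 2: g=0 (2/4), t=2 (2%4)
i=0: r=0+0=0, c=2*2+0=4

0,4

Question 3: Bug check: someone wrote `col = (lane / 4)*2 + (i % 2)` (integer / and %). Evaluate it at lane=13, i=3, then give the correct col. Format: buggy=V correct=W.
`(lane / 4)*2 + (i % 2)`[13,3]=>7
13: grp=3,tig=1
[3] (3+8,1*2+1) = (11,3)
col: 7 vs 3

buggy=7 correct=3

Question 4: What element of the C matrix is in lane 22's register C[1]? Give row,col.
22: gid=5,tid=2
[1] (5+0,2*2+1) = (5,5)

5,5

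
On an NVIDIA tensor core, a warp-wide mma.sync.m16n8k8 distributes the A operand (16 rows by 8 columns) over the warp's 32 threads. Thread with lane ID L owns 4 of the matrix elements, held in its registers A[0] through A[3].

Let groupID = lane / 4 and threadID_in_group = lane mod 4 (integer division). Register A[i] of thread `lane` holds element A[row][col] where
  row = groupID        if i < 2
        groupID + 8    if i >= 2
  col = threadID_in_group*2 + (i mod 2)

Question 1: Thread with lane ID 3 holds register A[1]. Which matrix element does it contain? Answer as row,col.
0,7

lane 3: G=0 (3/4), T=3 (3%4)
i=1: r=0+0=0, c=3*2+1=7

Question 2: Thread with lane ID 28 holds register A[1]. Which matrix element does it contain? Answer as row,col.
lane 28→28/4=7, 28 mod 4=0
i=1  r:7+0→7  c:2·0+1→1

7,1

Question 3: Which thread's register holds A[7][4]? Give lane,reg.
r=7⇒gr=7,Rb=0  c=4⇒th=2,odd=0
L=7*4+2=30  i=0*2+0=0

30,0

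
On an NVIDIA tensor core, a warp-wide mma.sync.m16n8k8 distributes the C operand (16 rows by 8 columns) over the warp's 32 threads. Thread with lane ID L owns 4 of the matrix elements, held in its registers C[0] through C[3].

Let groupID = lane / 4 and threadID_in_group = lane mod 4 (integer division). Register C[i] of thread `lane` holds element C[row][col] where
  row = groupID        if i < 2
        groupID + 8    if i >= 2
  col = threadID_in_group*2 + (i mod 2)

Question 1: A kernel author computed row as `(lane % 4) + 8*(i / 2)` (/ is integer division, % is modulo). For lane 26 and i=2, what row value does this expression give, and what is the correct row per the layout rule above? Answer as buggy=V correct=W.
`(lane % 4) + 8*(i / 2)`[26,2]->10
L=26->gid=26>>2=6, tid=26&3=2
[2]->row 6+8=14  col 2·2+0=4
row: 10 vs 14

buggy=10 correct=14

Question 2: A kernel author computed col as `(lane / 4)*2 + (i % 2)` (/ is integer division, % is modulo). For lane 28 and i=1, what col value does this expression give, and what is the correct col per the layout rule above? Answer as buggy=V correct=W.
`(lane / 4)*2 + (i % 2)`[28,1]→15
lane 28→28/4=7, 28 mod 4=0
i=1  r:7+0→7  c:2·0+1→1
col: 15 vs 1

buggy=15 correct=1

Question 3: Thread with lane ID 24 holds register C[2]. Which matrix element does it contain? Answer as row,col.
lane 24: g=6 (24/4), t=0 (24%4)
i=2: r=6+8=14, c=0*2+0=0

14,0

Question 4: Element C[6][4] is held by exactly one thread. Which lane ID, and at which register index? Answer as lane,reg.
26,0

r: 6->gid=6,r8=0  c: 4->tid=2,i&1=0
L=6*4+2=26  i=0*2+0=0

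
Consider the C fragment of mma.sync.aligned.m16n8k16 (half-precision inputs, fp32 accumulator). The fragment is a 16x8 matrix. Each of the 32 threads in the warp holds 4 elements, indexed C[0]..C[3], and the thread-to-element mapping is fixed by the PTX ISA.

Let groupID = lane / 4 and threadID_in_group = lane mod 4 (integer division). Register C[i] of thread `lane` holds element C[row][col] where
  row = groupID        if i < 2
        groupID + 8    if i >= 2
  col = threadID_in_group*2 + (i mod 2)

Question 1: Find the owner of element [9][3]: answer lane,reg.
5,3

r=9->g=1,rb=1  c=3->t=1,b0=1
L=1*4+1=5  i=1*2+1=3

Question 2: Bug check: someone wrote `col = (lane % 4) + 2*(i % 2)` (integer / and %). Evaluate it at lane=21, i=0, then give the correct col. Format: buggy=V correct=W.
buggy=1 correct=2

`(lane % 4) + 2*(i % 2)`[21,0]->1
21: g=5,t=1
[0] (5+0,1*2+0) = (5,2)
col: 1 vs 2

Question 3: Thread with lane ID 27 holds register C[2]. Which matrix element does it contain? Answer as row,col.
14,6

lane 27->27/4=6, 27 mod 4=3
i=2  r:6+8->14  c:2·3+0->6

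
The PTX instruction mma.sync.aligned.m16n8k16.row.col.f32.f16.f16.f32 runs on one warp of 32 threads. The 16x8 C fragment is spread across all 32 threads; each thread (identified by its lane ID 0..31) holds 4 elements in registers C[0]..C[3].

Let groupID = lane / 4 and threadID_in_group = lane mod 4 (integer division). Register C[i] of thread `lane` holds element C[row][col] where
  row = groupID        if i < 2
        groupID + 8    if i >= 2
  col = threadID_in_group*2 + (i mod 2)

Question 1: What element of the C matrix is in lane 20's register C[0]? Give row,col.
20: gid=5,tid=0
[0] (5+0,0*2+0) = (5,0)

5,0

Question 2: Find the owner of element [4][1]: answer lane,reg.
16,1

r=4⇒gr=4,Rb=0  c=1⇒th=0,odd=1
L=4*4+0=16  i=0*2+1=1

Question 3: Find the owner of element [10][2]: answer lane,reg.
r: 10->gid=2,r8=1  c: 2->tid=1,i&1=0
L=2*4+1=9  i=1*2+0=2

9,2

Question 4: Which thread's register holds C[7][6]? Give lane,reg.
r=7->g=7,rb=0  c=6->t=3,b0=0
L=7*4+3=31  i=0*2+0=0

31,0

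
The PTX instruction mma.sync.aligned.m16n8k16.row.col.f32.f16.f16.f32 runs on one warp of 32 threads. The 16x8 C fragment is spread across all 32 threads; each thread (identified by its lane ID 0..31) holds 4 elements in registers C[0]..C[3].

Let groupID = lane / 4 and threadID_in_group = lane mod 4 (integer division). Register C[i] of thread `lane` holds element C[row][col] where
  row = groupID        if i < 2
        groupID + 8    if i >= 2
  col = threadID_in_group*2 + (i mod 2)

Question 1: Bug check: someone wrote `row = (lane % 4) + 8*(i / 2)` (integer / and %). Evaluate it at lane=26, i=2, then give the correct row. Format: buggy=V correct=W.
`(lane % 4) + 8*(i / 2)`[26,2]⇒10
L=26⇒gr=26>>2=6, th=26&3=2
[2]⇒row 6+8=14  col 2·2+0=4
row: 10 vs 14

buggy=10 correct=14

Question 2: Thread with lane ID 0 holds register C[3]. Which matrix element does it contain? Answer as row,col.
8,1

lane 0: gr=0 (0/4), th=0 (0%4)
i=3: r=0+8=8, c=0*2+1=1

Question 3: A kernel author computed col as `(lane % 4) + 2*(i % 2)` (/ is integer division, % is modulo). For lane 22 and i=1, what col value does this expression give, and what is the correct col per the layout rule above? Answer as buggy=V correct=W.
buggy=4 correct=5

`(lane % 4) + 2*(i % 2)`[22,1]->4
lane 22->22/4=5, 22 mod 4=2
i=1  r:5+0->5  c:2·2+1->5
col: 4 vs 5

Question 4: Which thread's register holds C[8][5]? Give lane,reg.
2,3

r=8->g=0,rb=1  c=5->t=2,b0=1
L=0*4+2=2  i=1*2+1=3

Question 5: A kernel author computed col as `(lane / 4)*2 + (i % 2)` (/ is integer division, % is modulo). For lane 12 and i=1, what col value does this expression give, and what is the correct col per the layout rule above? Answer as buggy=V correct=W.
buggy=7 correct=1

`(lane / 4)*2 + (i % 2)`[12,1]->7
lane 12->12/4=3, 12 mod 4=0
i=1  r:3+0->3  c:2·0+1->1
col: 7 vs 1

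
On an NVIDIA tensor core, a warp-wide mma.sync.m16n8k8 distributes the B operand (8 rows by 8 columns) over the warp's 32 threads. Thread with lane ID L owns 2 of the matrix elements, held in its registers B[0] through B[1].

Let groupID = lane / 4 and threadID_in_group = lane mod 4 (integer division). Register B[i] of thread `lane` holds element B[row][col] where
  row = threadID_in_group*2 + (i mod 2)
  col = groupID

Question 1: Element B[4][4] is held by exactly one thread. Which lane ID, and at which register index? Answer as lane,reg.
c:4=>grp=4  r:4=>tig=2,lo=0
L=4*4+2=18  i=0=0

18,0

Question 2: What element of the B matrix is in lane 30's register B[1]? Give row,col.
5,7

L=30→G=30>>2=7, T=30&3=2
[1]→row 2·2+1=5  col G=7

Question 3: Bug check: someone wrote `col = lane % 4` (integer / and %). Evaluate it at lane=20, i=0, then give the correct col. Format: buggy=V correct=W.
buggy=0 correct=5

`lane % 4`[20,0]→0
L=20→G=20>>2=5, T=20&3=0
[0]→row 0·2+0=0  col G=5
col: 0 vs 5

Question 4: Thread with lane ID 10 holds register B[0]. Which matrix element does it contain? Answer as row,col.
lane 10: grp=2 (10/4), tig=2 (10%4)
i=0: r=2*2+0=4, c=grp=2

4,2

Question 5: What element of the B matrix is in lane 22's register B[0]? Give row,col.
lane 22=>22/4=5, 22 mod 4=2
i=0  r:2·2+0=>4  c:5

4,5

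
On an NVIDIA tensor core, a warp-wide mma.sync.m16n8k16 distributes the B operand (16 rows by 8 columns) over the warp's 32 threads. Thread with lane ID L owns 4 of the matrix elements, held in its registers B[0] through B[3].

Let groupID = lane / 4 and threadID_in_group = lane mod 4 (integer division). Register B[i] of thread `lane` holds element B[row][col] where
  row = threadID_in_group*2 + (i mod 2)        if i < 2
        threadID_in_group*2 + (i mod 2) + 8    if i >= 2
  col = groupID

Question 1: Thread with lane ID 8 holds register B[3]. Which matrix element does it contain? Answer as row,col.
lane 8: G=2 (8/4), T=0 (8%4)
i=3: r=0*2+1+8=9, c=G=2

9,2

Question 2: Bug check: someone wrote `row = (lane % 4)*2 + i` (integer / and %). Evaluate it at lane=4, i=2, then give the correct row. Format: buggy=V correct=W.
buggy=2 correct=8

`(lane % 4)*2 + i`[4,2]⇒2
lane 4: gr=1 (4/4), th=0 (4%4)
i=2: r=0*2+0+8=8, c=gr=1
row: 2 vs 8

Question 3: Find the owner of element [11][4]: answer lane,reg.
17,3

c:4=>grp=4  r:11=>rB=1,tig=1,lo=1
L=4*4+1=17  i=1*2+1=3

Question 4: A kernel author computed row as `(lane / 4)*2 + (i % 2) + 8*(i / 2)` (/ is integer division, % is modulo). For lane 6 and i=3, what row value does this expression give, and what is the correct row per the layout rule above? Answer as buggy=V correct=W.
`(lane / 4)*2 + (i % 2) + 8*(i / 2)`[6,3]->11
lane 6: gid=1 (6/4), tid=2 (6%4)
i=3: r=2*2+1+8=13, c=gid=1
row: 11 vs 13

buggy=11 correct=13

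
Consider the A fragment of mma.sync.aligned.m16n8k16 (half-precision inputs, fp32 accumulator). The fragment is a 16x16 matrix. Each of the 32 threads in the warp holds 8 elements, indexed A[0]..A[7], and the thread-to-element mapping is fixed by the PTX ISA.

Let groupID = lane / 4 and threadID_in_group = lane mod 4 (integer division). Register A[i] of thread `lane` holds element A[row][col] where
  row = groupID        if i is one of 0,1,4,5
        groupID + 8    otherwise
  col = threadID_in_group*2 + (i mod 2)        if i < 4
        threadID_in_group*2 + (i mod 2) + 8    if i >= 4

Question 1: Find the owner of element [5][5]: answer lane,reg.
22,1

r: 5->gid=5,r8=0  c: 5->c8=0,tid=2,i&1=1
L=5*4+2=22  i=0*4+0*2+1=1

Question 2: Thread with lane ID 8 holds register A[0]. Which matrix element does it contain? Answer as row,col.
2,0

lane 8: gr=2 (8/4), th=0 (8%4)
i=0: r=2+0=2, c=0*2+0+0=0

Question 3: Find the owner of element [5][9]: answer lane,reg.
20,5

r=5->g=5,rb=0  c=9->cb=1,t=0,b0=1
L=5*4+0=20  i=1*4+0*2+1=5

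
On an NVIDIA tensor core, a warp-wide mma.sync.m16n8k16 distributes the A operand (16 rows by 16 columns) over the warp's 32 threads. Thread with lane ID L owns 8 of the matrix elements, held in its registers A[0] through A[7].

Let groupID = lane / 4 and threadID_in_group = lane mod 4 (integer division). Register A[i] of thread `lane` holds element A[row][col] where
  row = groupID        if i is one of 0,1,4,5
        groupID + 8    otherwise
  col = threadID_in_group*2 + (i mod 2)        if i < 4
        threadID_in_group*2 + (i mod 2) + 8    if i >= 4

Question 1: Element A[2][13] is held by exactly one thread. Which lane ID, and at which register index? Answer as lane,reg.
r: 2->gid=2,r8=0  c: 13->c8=1,tid=2,i&1=1
L=2*4+2=10  i=1*4+0*2+1=5

10,5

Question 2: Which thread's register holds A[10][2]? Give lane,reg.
r=10->g=2,rb=1  c=2->cb=0,t=1,b0=0
L=2*4+1=9  i=0*4+1*2+0=2

9,2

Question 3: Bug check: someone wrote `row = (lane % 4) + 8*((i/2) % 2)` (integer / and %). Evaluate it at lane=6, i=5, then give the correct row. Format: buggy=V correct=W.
buggy=2 correct=1

`(lane % 4) + 8*((i/2) % 2)`[6,5]→2
6: G=1,T=2
[5] (1+0,2*2+1+8) = (1,13)
row: 2 vs 1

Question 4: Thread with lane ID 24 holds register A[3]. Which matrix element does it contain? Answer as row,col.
L=24->g=24>>2=6, t=24&3=0
[3]->row 6+8=14  col 0·2+1+0=1

14,1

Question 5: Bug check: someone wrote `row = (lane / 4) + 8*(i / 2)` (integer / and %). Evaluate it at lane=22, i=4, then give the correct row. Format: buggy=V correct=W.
buggy=21 correct=5

`(lane / 4) + 8*(i / 2)`[22,4]->21
L=22->g=22>>2=5, t=22&3=2
[4]->row 5+0=5  col 2·2+0+8=12
row: 21 vs 5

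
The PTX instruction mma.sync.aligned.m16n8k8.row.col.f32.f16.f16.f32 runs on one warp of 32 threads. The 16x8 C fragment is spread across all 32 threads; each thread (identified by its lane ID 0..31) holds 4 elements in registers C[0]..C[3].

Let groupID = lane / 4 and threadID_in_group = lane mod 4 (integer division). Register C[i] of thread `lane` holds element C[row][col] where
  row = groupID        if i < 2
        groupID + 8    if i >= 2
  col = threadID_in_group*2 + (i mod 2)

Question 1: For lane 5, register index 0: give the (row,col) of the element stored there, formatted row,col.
1,2

lane 5: grp=1 (5/4), tig=1 (5%4)
i=0: r=1+0=1, c=1*2+0=2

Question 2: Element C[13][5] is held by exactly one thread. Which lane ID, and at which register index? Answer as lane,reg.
r: 13->gid=5,r8=1  c: 5->tid=2,i&1=1
L=5*4+2=22  i=1*2+1=3

22,3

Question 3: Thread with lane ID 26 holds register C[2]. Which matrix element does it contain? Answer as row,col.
26: g=6,t=2
[2] (6+8,2*2+0) = (14,4)

14,4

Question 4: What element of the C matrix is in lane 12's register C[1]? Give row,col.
3,1

lane 12: grp=3 (12/4), tig=0 (12%4)
i=1: r=3+0=3, c=0*2+1=1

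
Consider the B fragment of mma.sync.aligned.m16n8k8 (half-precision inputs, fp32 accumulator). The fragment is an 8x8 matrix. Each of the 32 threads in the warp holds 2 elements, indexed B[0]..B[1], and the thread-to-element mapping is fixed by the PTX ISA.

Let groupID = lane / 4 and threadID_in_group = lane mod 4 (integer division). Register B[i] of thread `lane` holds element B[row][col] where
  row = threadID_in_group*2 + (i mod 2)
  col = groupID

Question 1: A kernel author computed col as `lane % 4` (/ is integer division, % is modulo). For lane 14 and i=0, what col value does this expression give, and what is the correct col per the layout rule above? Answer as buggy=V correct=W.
buggy=2 correct=3

`lane % 4`[14,0]→2
lane 14→14/4=3, 14 mod 4=2
i=0  r:2·2+0→4  c:3
col: 2 vs 3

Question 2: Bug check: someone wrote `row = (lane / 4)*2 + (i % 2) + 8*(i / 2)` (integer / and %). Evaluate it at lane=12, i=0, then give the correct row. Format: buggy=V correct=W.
buggy=6 correct=0

`(lane / 4)*2 + (i % 2) + 8*(i / 2)`[12,0]=>6
12: grp=3,tig=0
[0] (0*2+0,3) = (0,3)
row: 6 vs 0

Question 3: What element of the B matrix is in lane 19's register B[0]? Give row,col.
lane 19: gid=4 (19/4), tid=3 (19%4)
i=0: r=3*2+0=6, c=gid=4

6,4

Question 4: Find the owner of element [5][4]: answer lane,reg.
18,1

c: 4->gid=4  r: 5->tid=2,i&1=1
L=4*4+2=18  i=1=1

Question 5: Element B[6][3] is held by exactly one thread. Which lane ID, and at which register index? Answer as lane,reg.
c:3=>grp=3  r:6=>tig=3,lo=0
L=3*4+3=15  i=0=0

15,0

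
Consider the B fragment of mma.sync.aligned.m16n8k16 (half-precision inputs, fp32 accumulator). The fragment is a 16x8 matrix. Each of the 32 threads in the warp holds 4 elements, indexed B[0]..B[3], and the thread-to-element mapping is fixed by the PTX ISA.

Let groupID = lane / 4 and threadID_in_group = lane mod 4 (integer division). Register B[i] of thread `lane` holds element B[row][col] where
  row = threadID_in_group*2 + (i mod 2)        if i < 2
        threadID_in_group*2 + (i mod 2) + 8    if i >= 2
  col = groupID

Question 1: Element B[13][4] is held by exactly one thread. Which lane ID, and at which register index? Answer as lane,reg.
c: 4->gid=4  r: 13->r8=1,tid=2,i&1=1
L=4*4+2=18  i=1*2+1=3

18,3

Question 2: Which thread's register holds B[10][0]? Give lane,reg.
c: 0->gid=0  r: 10->r8=1,tid=1,i&1=0
L=0*4+1=1  i=1*2+0=2

1,2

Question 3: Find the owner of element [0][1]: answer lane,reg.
c=1->g=1  r=0->rb=0,t=0,b0=0
L=1*4+0=4  i=0*2+0=0

4,0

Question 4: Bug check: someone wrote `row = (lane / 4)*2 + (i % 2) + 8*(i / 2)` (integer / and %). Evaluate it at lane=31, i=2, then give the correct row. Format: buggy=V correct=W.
`(lane / 4)*2 + (i % 2) + 8*(i / 2)`[31,2]⇒22
31: gr=7,th=3
[2] (3*2+0+8,7) = (14,7)
row: 22 vs 14

buggy=22 correct=14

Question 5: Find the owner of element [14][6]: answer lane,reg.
c=6⇒gr=6  r=14⇒Rb=1,th=3,odd=0
L=6*4+3=27  i=1*2+0=2

27,2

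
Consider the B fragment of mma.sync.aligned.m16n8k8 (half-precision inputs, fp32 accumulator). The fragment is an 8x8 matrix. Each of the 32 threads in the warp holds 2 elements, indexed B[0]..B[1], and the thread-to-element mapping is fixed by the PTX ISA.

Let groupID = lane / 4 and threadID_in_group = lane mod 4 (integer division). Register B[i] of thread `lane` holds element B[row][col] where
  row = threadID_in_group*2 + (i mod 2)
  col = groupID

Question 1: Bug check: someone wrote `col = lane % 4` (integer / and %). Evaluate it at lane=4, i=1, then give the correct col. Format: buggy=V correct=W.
`lane % 4`[4,1]=>0
lane 4=>4/4=1, 4 mod 4=0
i=1  r:2·0+1=>1  c:1
col: 0 vs 1

buggy=0 correct=1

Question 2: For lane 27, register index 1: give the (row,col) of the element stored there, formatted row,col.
L=27->gid=27>>2=6, tid=27&3=3
[1]->row 3·2+1=7  col gid=6

7,6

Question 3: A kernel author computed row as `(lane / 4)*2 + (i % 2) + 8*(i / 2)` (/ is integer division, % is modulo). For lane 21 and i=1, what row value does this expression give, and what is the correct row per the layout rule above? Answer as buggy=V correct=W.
`(lane / 4)*2 + (i % 2) + 8*(i / 2)`[21,1]->11
lane 21->21/4=5, 21 mod 4=1
i=1  r:2·1+1->3  c:5
row: 11 vs 3

buggy=11 correct=3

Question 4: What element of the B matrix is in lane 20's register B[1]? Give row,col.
1,5

L=20⇒gr=20>>2=5, th=20&3=0
[1]⇒row 0·2+1=1  col gr=5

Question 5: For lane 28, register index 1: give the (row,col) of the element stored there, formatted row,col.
28: grp=7,tig=0
[1] (0*2+1,7) = (1,7)

1,7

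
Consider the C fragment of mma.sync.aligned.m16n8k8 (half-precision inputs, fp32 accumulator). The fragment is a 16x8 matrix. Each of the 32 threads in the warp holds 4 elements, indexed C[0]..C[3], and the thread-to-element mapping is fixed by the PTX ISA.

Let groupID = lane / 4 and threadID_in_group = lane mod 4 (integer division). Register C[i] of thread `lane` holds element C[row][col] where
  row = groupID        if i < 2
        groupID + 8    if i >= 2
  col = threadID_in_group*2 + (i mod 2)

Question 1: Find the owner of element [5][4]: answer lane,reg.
22,0

r: 5->gid=5,r8=0  c: 4->tid=2,i&1=0
L=5*4+2=22  i=0*2+0=0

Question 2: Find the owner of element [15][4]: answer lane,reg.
30,2

r: 15->gid=7,r8=1  c: 4->tid=2,i&1=0
L=7*4+2=30  i=1*2+0=2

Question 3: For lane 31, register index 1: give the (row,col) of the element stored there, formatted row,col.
7,7

lane 31→31/4=7, 31 mod 4=3
i=1  r:7+0→7  c:2·3+1→7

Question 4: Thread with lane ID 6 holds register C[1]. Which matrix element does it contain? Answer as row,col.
L=6->g=6>>2=1, t=6&3=2
[1]->row 1+0=1  col 2·2+1=5

1,5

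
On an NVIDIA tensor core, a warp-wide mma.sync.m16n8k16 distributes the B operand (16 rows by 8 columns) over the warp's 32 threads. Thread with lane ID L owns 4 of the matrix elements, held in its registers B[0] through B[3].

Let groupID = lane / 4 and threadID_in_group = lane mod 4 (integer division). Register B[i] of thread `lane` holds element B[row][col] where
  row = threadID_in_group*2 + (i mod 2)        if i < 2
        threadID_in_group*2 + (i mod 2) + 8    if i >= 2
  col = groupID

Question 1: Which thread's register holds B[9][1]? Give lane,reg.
4,3

c=1->g=1  r=9->rb=1,t=0,b0=1
L=1*4+0=4  i=1*2+1=3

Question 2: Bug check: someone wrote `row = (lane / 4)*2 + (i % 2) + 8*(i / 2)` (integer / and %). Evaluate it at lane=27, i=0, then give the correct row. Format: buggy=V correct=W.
buggy=12 correct=6

`(lane / 4)*2 + (i % 2) + 8*(i / 2)`[27,0]=>12
27: grp=6,tig=3
[0] (3*2+0+0,6) = (6,6)
row: 12 vs 6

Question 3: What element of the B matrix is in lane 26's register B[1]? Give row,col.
5,6

L=26=>grp=26>>2=6, tig=26&3=2
[1]=>row 2·2+1+0=5  col grp=6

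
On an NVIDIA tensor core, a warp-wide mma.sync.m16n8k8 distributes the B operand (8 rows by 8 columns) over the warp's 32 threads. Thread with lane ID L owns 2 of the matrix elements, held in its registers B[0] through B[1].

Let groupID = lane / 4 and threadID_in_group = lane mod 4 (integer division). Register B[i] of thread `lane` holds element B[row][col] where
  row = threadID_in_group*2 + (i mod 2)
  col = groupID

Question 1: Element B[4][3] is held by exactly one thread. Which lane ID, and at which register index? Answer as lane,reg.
c=3⇒gr=3  r=4⇒th=2,odd=0
L=3*4+2=14  i=0=0

14,0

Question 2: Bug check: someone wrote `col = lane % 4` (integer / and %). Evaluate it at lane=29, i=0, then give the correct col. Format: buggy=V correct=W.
`lane % 4`[29,0]=>1
29: grp=7,tig=1
[0] (1*2+0,7) = (2,7)
col: 1 vs 7

buggy=1 correct=7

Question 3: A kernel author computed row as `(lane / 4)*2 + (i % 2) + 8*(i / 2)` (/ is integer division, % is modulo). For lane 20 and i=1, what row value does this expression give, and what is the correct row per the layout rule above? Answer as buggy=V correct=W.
`(lane / 4)*2 + (i % 2) + 8*(i / 2)`[20,1]⇒11
lane 20: gr=5 (20/4), th=0 (20%4)
i=1: r=0*2+1=1, c=gr=5
row: 11 vs 1

buggy=11 correct=1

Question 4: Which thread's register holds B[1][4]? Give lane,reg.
c=4->g=4  r=1->t=0,b0=1
L=4*4+0=16  i=1=1

16,1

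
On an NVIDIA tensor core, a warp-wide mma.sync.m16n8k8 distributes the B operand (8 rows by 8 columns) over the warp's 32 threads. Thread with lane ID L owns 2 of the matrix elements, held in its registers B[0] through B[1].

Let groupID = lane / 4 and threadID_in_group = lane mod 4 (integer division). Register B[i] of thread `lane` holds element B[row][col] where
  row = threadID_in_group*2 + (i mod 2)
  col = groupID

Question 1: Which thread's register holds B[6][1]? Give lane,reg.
c:1=>grp=1  r:6=>tig=3,lo=0
L=1*4+3=7  i=0=0

7,0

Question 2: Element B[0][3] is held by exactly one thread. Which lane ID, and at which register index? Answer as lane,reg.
c: 3->gid=3  r: 0->tid=0,i&1=0
L=3*4+0=12  i=0=0

12,0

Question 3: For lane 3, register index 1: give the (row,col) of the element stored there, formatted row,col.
7,0

lane 3: grp=0 (3/4), tig=3 (3%4)
i=1: r=3*2+1=7, c=grp=0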